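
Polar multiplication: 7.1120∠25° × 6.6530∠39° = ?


r = 7.1120 * 6.6530 = 47.3161
theta = 25° + 39° = 64° = 64° (mod 360)

47.3161 cis(64°)


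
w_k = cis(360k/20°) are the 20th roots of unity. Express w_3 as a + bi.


Angle = 360*3/20 = 54°
a = cos(54°) = 0.5878
b = sin(54°) = 0.8090

0.5878 + 0.8090i


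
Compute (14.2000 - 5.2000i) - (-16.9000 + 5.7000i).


Real: 14.2 + 16.9 = 31.1
Imag: -5.2 - 5.7 = -10.9

31.1000 - 10.9000i


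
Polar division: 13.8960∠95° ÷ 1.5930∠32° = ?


r = 13.8960 / 1.5930 = 8.7232
theta = 95° - 32° = 63° = 63° (mod 360)

8.7232 cis(63°)


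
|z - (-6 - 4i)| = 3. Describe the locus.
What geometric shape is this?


|z - z0| = r is a circle with center z0 and radius r.
Center = (-6, -4), radius = 3

Circle with center (-6, -4) and radius 3


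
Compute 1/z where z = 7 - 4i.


|z|^2 = 49+16 = 65
1/z = (7 + 4i)/65

1/z = 0.1077 + 0.0615i


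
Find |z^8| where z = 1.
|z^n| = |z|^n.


|z| = sqrt(1+0) = sqrt(1) = 1
|z^8| = |z|^8 = 1^8 = 1

|z^8| = 1


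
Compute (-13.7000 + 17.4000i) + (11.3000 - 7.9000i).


Real: -13.7 + 11.3 = -2.4
Imag: 17.4 - 7.9 = 9.5

-2.4000 + 9.5000i


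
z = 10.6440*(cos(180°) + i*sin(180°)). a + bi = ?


a = 10.6440*cos(180°) = 10.6440*(-1) = -10.6440
b = 10.6440*sin(180°) = 10.6440*0 = 0

-10.6440 + 0i


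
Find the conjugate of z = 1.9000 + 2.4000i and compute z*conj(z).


z_bar = 1.9000 - 2.4000i
z*z_bar = 1.9^2 + 2.4^2 = 3.61 + 5.76 = 9.37

z_bar = 1.9000 - 2.4000i, z*z_bar = 9.37


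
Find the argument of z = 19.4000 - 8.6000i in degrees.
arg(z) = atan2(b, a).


Re = 19.4, Im = -8.6
arg = atan2(-8.6, 19.4) = -23.9077 degrees

arg(z) = -23.9077 degrees


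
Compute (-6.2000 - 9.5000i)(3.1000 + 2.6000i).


Real = -6.2*3.1 - (-9.5)*2.6 = -19.22 - (-24.7) = 5.48
Imag = -6.2*2.6 + 3.1*(-9.5) = -16.12 - (29.45) = -45.57

5.4800 - 45.5700i


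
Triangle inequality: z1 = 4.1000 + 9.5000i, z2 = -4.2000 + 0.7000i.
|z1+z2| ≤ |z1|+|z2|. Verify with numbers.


|z1| = sqrt(4.1^2 + 9.5^2) = sqrt(107.06) = 10.3470
|z2| = sqrt((-4.2)^2 + 0.7^2) = sqrt(18.13) = 4.2579
z1+z2 = -0.1000 + 10.2000i
|z1+z2| = sqrt(104.05) = 10.2005
|z1|+|z2| = 10.3470 + 4.2579 = 14.6049

|z1+z2| = 10.2005 ≤ |z1|+|z2| = 14.6049 (verified)


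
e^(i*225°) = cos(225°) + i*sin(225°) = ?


cos(225°) = -0.7071
sin(225°) = -0.7071

e^(i*225°) = -0.7071 - 0.7071i


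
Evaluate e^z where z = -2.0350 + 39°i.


e^-2.0350 = 0.1307
cos(39°) = 0.7771
sin(39°) = 0.6293
Real = 0.1307*0.7771 = 0.1016
Imag = 0.1307*0.6293 = 0.0822

0.1016 + 0.0822i


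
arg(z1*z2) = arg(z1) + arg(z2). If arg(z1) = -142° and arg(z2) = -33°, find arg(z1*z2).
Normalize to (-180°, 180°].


arg(z1*z2) = -142° - 33° = -175°
Normalized to (-180°, 180°]: -175°

-175°


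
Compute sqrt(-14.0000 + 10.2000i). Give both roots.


|z| = sqrt(196+104.04) = 17.3217
sqrt((|z|+a)/2) = sqrt((17.3217+(-14))/2) = sqrt(1.6608) = 1.2887
sqrt((|z|-a)/2) = sqrt((17.3217-(-14))/2) = sqrt(15.6608) = 3.9574

±(1.2887 + 3.9574i) i.e. 1.2887 + 3.9574i and -1.2887 - 3.9574i


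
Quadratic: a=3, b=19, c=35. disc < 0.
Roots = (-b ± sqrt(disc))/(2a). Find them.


disc = 19^2 - 4*3*35 = 361 - 420 = -59
sqrt(|disc|) = sqrt(59) = 7.6811
Real part = -19/(2*3) = -3.1667
Imag part = 7.6811/(2*3) = 1.2802

-3.1667 ± 1.2802i


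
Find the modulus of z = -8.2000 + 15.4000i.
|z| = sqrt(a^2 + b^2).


|z| = sqrt((-8.2)^2 + 15.4^2) = sqrt(67.24 + 237.16) = sqrt(304.4) = 17.4471

|z| = 17.4471


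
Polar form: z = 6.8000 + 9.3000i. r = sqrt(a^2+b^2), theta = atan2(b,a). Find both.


r = sqrt(46.24+86.49) = sqrt(132.73) = 11.5209
theta = atan2(9.3, 6.8) = 53.8264 degrees

r = 11.5209, theta = 53.8264 degrees


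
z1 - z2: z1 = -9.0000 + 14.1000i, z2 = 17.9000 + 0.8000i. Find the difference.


Real: -9 - 17.9 = -26.9
Imag: 14.1 - 0.8 = 13.3

-26.9000 + 13.3000i


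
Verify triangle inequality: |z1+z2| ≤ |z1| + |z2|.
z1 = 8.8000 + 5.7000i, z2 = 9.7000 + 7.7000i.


|z1| = sqrt(8.8^2 + 5.7^2) = sqrt(109.93) = 10.4848
|z2| = sqrt(9.7^2 + 7.7^2) = sqrt(153.38) = 12.3847
z1+z2 = 18.5000 + 13.4000i
|z1+z2| = sqrt(521.81) = 22.8432
|z1|+|z2| = 10.4848 + 12.3847 = 22.8695

|z1+z2| = 22.8432 ≤ |z1|+|z2| = 22.8695 (verified)


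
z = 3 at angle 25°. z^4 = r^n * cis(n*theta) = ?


r^4 = 3^4 = 81
n*theta = 4*25° = 100° = 100° (mod 360)
a = 81*cos(100°) = -14.0655
b = 81*sin(100°) = 79.7694

81 cis(100°) = -14.0655 + 79.7694i


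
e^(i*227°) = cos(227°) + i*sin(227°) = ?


cos(227°) = -0.6820
sin(227°) = -0.7314

e^(i*227°) = -0.6820 - 0.7314i


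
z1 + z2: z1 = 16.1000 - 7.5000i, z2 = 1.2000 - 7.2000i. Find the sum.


Real: 16.1 + 1.2 = 17.3
Imag: -7.5 - 7.2 = -14.7

17.3000 - 14.7000i


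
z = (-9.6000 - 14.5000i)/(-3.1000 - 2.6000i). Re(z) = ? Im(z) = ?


Multiply by conjugate: (-9.6000 - 14.5000i)(-3.1000 + 2.6000i) / ((-3.1)^2 + (-2.6)^2)
Numerator real = -9.6*(-3.1) - (14.5)*(-2.6) = 67.46
Numerator imag = -14.5*(-3.1) - (-9.6)*(-2.6) = 19.99
Denominator = 16.37
Re(z) = 67.46/16.37 = 4.1210
Im(z) = 19.99/16.37 = 1.2211

Re(z) = 4.1210, Im(z) = 1.2211


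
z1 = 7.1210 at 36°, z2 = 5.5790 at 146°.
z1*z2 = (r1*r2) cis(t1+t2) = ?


r = 7.1210 * 5.5790 = 39.7281
theta = 36° + 146° = 182° = 182° (mod 360)

39.7281 cis(182°)


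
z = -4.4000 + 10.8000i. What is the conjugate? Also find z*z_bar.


z_bar = -4.4000 - 10.8000i
z*z_bar = (-4.4)^2 + 10.8^2 = 19.36 + 116.64 = 136

z_bar = -4.4000 - 10.8000i, z*z_bar = 136


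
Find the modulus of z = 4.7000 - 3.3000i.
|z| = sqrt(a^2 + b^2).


|z| = sqrt(4.7^2 + (-3.3)^2) = sqrt(22.09 + 10.89) = sqrt(32.98) = 5.7428

|z| = 5.7428


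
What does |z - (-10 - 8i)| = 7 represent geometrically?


|z - z0| = r is a circle with center z0 and radius r.
Center = (-10, -8), radius = 7

Circle with center (-10, -8) and radius 7


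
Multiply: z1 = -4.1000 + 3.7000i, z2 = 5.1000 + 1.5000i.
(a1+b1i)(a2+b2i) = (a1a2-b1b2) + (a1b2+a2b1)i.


Real = -4.1*5.1 - 3.7*1.5 = -20.91 - 5.55 = -26.46
Imag = -4.1*1.5 + 5.1*3.7 = -6.15 + 18.87 = 12.72

-26.4600 + 12.7200i


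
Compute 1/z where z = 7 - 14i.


|z|^2 = 49+196 = 245
1/z = (7 + 14i)/245

1/z = 0.0286 + 0.0571i


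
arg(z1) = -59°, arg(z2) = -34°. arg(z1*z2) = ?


arg(z1*z2) = -59° - 34° = -93°
Normalized to (-180°, 180°]: -93°

-93°


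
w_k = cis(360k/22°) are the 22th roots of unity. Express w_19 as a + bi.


Angle = 360*19/22 = 310.9091°
a = cos(310.9091°) = 0.6549
b = sin(310.9091°) = -0.7557

0.6549 - 0.7557i


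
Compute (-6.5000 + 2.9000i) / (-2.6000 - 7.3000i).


Conjugate of z2 = -2.6000 + 7.3000i
Numerator: (-6.5000 + 2.9000i)(-2.6000 + 7.3000i) = -4.2700 - 54.9900i
Denominator: (-2.6)^2 + (-7.3)^2 = 60.05
Result = (-4.2700 - 54.9900i)/60.05

-0.0711 - 0.9157i


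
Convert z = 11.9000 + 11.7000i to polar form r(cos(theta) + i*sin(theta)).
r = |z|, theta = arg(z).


r = sqrt(141.61+136.89) = sqrt(278.5) = 16.6883
theta = atan2(11.7, 11.9) = 44.5145 degrees

r = 16.6883, theta = 44.5145 degrees


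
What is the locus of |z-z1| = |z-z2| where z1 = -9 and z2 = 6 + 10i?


Equal distances means the locus is the perpendicular bisector of z1 and z2.
Midpoint = ((-9+6)/2, (0+10)/2) = (-1.5000, 5.0000)

Perpendicular bisector through (-1.5000, 5.0000)


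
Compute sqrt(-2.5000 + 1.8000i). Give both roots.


|z| = sqrt(6.25+3.24) = 3.0806
sqrt((|z|+a)/2) = sqrt((3.0806+(-2.5))/2) = sqrt(0.2903) = 0.5388
sqrt((|z|-a)/2) = sqrt((3.0806-(-2.5))/2) = sqrt(2.7903) = 1.6704

±(0.5388 + 1.6704i) i.e. 0.5388 + 1.6704i and -0.5388 - 1.6704i


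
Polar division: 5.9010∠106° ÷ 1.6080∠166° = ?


r = 5.9010 / 1.6080 = 3.6698
theta = 106° - 166° = -60° = 300° (mod 360)

3.6698 cis(300°)


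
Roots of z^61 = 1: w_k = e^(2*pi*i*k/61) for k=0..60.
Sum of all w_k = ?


The sum of all 61th roots of unity is 0.
Geometric series: (1 - w^61)/(1 - w) = (1-1)/(1-w) = 0 since w^61 = 1, w ≠ 1.
Alternatively: coefficient of z^60 in z^61 - 1 is 0.

0


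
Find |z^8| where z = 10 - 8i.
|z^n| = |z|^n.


|z| = sqrt(100+64) = sqrt(164) = 12.8062
|z^8| = |z|^8 = (sqrt(164))^8 = 164^4 = 723394816

|z^8| = 723394816


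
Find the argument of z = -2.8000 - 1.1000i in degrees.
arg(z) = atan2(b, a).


Re = -2.8, Im = -1.1
arg = atan2(-1.1, -2.8) = -158.5523 degrees

arg(z) = -158.5523 degrees


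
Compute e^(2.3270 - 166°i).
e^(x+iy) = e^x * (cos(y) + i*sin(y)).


e^2.3270 = 10.2472
cos(-166°) = -0.970296
sin(-166°) = -0.24192
Real = 10.2472*(-0.970296) = -9.9428
Imag = 10.2472*(-0.24192) = -2.4790

-9.9428 - 2.4790i


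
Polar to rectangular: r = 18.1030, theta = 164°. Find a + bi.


a = 18.1030*cos(164°) = 18.1030*(-0.96126) = -17.4017
b = 18.1030*sin(164°) = 18.1030*0.27564 = 4.9899

-17.4017 + 4.9899i


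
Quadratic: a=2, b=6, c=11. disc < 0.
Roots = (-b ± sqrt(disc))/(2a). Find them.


disc = 6^2 - 4*2*11 = 36 - 88 = -52
sqrt(|disc|) = sqrt(52) = 7.2111
Real part = -6/(2*2) = -1.5000
Imag part = 7.2111/(2*2) = 1.8028

-1.5000 ± 1.8028i


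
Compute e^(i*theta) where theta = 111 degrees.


cos(111°) = -0.3584
sin(111°) = 0.9336

e^(i*111°) = -0.3584 + 0.9336i


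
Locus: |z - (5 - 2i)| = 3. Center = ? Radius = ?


|z - z0| = r is a circle with center z0 and radius r.
Center = (5, -2), radius = 3

Circle with center (5, -2) and radius 3


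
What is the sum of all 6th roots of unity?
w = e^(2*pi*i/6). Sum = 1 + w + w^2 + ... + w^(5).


The sum of all 6th roots of unity is 0.
Geometric series: (1 - w^6)/(1 - w) = (1-1)/(1-w) = 0 since w^6 = 1, w ≠ 1.
Alternatively: coefficient of z^5 in z^6 - 1 is 0.

0


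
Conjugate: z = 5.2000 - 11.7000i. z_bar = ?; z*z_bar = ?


z_bar = 5.2000 + 11.7000i
z*z_bar = 5.2^2 + (-11.7)^2 = 27.04 + 136.89 = 163.93

z_bar = 5.2000 + 11.7000i, z*z_bar = 163.93


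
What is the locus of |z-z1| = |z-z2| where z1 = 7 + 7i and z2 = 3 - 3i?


Equal distances means the locus is the perpendicular bisector of z1 and z2.
Midpoint = ((7+3)/2, (7+(-3))/2) = (5.0000, 2.0000)

Perpendicular bisector through (5.0000, 2.0000)


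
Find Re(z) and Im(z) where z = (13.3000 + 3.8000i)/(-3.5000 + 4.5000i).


Multiply by conjugate: (13.3000 + 3.8000i)(-3.5000 - 4.5000i) / ((-3.5)^2 + 4.5^2)
Numerator real = 13.3*(-3.5) + 3.8*4.5 = -29.45
Numerator imag = 3.8*(-3.5) - 13.3*4.5 = -73.15
Denominator = 32.5
Re(z) = -29.45/32.5 = -0.9062
Im(z) = -73.15/32.5 = -2.2508

Re(z) = -0.9062, Im(z) = -2.2508


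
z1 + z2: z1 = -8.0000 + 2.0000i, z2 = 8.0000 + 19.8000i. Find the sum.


Real: -8 + 8 = 0
Imag: 2 + 19.8 = 21.8

21.8000i


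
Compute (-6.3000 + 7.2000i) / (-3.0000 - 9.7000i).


Conjugate of z2 = -3.0000 + 9.7000i
Numerator: (-6.3000 + 7.2000i)(-3.0000 + 9.7000i) = -50.9400 - 82.7100i
Denominator: (-3)^2 + (-9.7)^2 = 103.09
Result = (-50.9400 - 82.7100i)/103.09

-0.4941 - 0.8023i


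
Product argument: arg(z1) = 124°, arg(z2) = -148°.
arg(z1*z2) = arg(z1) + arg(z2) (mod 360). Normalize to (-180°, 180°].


arg(z1*z2) = 124° - 148° = -24°
Normalized to (-180°, 180°]: -24°

-24°


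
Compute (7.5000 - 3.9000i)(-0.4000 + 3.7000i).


Real = 7.5*(-0.4) - (-3.9)*3.7 = -3 - (-14.43) = 11.43
Imag = 7.5*3.7 - (0.4)*(-3.9) = 27.75 + 1.56 = 29.31

11.4300 + 29.3100i


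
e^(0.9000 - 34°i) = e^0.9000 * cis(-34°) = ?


e^0.9000 = 2.4596
cos(-34°) = 0.82904
sin(-34°) = -0.5592
Real = 2.4596*0.82904 = 2.0391
Imag = 2.4596*(-0.5592) = -1.3754

2.0391 - 1.3754i


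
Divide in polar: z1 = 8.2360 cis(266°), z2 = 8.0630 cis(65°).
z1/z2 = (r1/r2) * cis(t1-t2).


r = 8.2360 / 8.0630 = 1.0215
theta = 266° - 65° = 201° = 201° (mod 360)

1.0215 cis(201°)


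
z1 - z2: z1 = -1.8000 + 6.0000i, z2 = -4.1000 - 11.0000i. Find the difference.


Real: -1.8 + 4.1 = 2.3
Imag: 6 + 11 = 17

2.3000 + 17.0000i


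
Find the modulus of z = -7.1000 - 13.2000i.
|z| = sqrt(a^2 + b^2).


|z| = sqrt((-7.1)^2 + (-13.2)^2) = sqrt(50.41 + 174.24) = sqrt(224.65) = 14.9883

|z| = 14.9883


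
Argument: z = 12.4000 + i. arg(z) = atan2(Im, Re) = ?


Re = 12.4, Im = 1
arg = atan2(1, 12.4) = 4.6106 degrees

arg(z) = 4.6106 degrees


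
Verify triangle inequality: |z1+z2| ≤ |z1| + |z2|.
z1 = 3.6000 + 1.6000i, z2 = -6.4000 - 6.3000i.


|z1| = sqrt(3.6^2 + 1.6^2) = sqrt(15.52) = 3.9395
|z2| = sqrt((-6.4)^2 + (-6.3)^2) = sqrt(80.65) = 8.9805
z1+z2 = -2.8000 - 4.7000i
|z1+z2| = sqrt(29.93) = 5.4708
|z1|+|z2| = 3.9395 + 8.9805 = 12.9200

|z1+z2| = 5.4708 ≤ |z1|+|z2| = 12.9200 (verified)


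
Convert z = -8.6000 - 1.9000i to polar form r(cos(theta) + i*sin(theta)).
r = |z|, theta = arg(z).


r = sqrt(73.96+3.61) = sqrt(77.57) = 8.8074
theta = atan2(-1.9, -8.6) = -167.5418 degrees

r = 8.8074, theta = -167.5418 degrees


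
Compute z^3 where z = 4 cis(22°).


r^3 = 4^3 = 64
n*theta = 3*22° = 66° = 66° (mod 360)
a = 64*cos(66°) = 26.0311
b = 64*sin(66°) = 58.4669

64 cis(66°) = 26.0311 + 58.4669i


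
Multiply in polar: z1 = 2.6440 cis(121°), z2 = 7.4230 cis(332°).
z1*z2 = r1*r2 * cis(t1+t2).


r = 2.6440 * 7.4230 = 19.6264
theta = 121° + 332° = 453° = 93° (mod 360)

19.6264 cis(93°)


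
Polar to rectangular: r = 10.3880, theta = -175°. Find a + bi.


a = 10.3880*cos(-175°) = 10.3880*(-0.9962) = -10.3485
b = 10.3880*sin(-175°) = 10.3880*(-0.08716) = -0.9054

-10.3485 - 0.9054i


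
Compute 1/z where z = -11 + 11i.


|z|^2 = 121+121 = 242
1/z = (-11 - 11i)/242

1/z = -0.0455 - 0.0455i


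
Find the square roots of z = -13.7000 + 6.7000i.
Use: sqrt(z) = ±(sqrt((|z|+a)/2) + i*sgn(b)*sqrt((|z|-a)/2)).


|z| = sqrt(187.69+44.89) = 15.2506
sqrt((|z|+a)/2) = sqrt((15.2506+(-13.7))/2) = sqrt(0.7753) = 0.8805
sqrt((|z|-a)/2) = sqrt((15.2506-(-13.7))/2) = sqrt(14.4753) = 3.8046

±(0.8805 + 3.8046i) i.e. 0.8805 + 3.8046i and -0.8805 - 3.8046i


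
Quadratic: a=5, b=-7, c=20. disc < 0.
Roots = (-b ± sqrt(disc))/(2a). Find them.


disc = (-7)^2 - 4*5*20 = 49 - 400 = -351
sqrt(|disc|) = sqrt(351) = 18.7350
Real part = 7/(2*5) = 0.7000
Imag part = 18.7350/(2*5) = 1.8735

0.7000 ± 1.8735i


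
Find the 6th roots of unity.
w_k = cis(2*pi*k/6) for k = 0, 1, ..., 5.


The 6th roots of unity are cis(360k/6°) for k=0..5
Angle step = 360/6 = 60°
Primitive root: cis(60°)
Primitive root = 0.5000 + 0.8660i

6 roots at angles: 0°, 60°, 120°, 180°, 240°, 300°


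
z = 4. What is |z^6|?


|z| = sqrt(16+0) = sqrt(16) = 4
|z^6| = |z|^6 = 4^6 = 4096

|z^6| = 4096


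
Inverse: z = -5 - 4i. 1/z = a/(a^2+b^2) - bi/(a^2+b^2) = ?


|z|^2 = 25+16 = 41
1/z = (-5 + 4i)/41

1/z = -0.1220 + 0.0976i


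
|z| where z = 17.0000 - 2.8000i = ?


|z| = sqrt(17^2 + (-2.8)^2) = sqrt(289 + 7.84) = sqrt(296.84) = 17.2290

|z| = 17.2290


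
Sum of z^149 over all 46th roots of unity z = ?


The roots are w_k = w^k with w = e^(2*pi*i/46), and (w^k)^149 = (w^149)^k.
So S = 1 + u + u^2 + ... + u^(45) with u = w^149.
149 = 3*46 + 11, so 149 is not a multiple of 46: u = (w^46)^3 * w^11 = w^11 ≠ 1 (w is a primitive 46th root), while u^46 = (w^46)^149 = 1.
Geometric series: S = (1 - u^46)/(1 - u) = (1 - 1)/(1 - u) = 0

S = 0


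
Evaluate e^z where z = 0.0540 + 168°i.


e^0.0540 = 1.0555
cos(168°) = -0.9781
sin(168°) = 0.2079
Real = 1.0555*(-0.9781) = -1.0324
Imag = 1.0555*0.2079 = 0.2194

-1.0324 + 0.2194i


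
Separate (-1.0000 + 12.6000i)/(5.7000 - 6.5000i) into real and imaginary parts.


Multiply by conjugate: (-1.0000 + 12.6000i)(5.7000 + 6.5000i) / (5.7^2 + (-6.5)^2)
Numerator real = -1*5.7 + 12.6*(-6.5) = -87.6
Numerator imag = 12.6*5.7 - (-1)*(-6.5) = 65.32
Denominator = 74.74
Re(z) = -87.6/74.74 = -1.1721
Im(z) = 65.32/74.74 = 0.8740

Re(z) = -1.1721, Im(z) = 0.8740


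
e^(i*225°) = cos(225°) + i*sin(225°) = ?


cos(225°) = -0.7071
sin(225°) = -0.7071

e^(i*225°) = -0.7071 - 0.7071i


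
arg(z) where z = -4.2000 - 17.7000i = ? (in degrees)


Re = -4.2, Im = -17.7
arg = atan2(-17.7, -4.2) = -103.3487 degrees

arg(z) = -103.3487 degrees


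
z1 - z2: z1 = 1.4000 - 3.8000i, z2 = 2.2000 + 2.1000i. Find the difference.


Real: 1.4 - 2.2 = -0.8
Imag: -3.8 - 2.1 = -5.9

-0.8000 - 5.9000i


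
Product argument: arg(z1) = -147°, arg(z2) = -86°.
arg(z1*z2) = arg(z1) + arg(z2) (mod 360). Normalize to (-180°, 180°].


arg(z1*z2) = -147° - 86° = -233°
Normalized to (-180°, 180°]: 127°

127°


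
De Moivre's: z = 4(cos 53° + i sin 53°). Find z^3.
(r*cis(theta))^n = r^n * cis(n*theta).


r^3 = 4^3 = 64
n*theta = 3*53° = 159° = 159° (mod 360)
a = 64*cos(159°) = -59.7491
b = 64*sin(159°) = 22.9355

64 cis(159°) = -59.7491 + 22.9355i


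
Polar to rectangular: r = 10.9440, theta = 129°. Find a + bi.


a = 10.9440*cos(129°) = 10.9440*(-0.62932) = -6.8873
b = 10.9440*sin(129°) = 10.9440*0.77715 = 8.5051

-6.8873 + 8.5051i


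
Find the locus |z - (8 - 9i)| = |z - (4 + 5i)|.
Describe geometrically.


Equal distances means the locus is the perpendicular bisector of z1 and z2.
Midpoint = ((8+4)/2, (-9+5)/2) = (6.0000, -2.0000)

Perpendicular bisector through (6.0000, -2.0000)


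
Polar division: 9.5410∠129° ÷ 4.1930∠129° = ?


r = 9.5410 / 4.1930 = 2.2755
theta = 129° - 129° = 0° = 0° (mod 360)

2.2755 cis(0°)


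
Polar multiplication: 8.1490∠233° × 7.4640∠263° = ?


r = 8.1490 * 7.4640 = 60.8241
theta = 233° + 263° = 496° = 136° (mod 360)

60.8241 cis(136°)


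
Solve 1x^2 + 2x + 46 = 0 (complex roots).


disc = 2^2 - 4*1*46 = 4 - 184 = -180
sqrt(|disc|) = sqrt(180) = 13.4164
Real part = -2/(2*1) = -1.0000
Imag part = 13.4164/(2*1) = 6.7082

-1.0000 ± 6.7082i


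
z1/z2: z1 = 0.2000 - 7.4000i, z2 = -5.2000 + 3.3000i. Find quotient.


Conjugate of z2 = -5.2000 - 3.3000i
Numerator: (0.2000 - 7.4000i)(-5.2000 - 3.3000i) = -25.4600 + 37.8200i
Denominator: (-5.2)^2 + 3.3^2 = 37.93
Result = (-25.4600 + 37.8200i)/37.93

-0.6712 + 0.9971i


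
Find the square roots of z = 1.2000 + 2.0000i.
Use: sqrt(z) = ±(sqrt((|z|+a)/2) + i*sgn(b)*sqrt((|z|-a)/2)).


|z| = sqrt(1.44+4) = 2.3324
sqrt((|z|+a)/2) = sqrt((2.3324+1.2)/2) = sqrt(1.7662) = 1.3290
sqrt((|z|-a)/2) = sqrt((2.3324-1.2)/2) = sqrt(0.5662) = 0.7525

±(1.3290 + 0.7525i) i.e. 1.3290 + 0.7525i and -1.3290 - 0.7525i


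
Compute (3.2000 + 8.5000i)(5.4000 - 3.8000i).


Real = 3.2*5.4 - 8.5*(-3.8) = 17.28 - (-32.3) = 49.58
Imag = 3.2*(-3.8) + 5.4*8.5 = -12.16 + 45.9 = 33.74

49.5800 + 33.7400i


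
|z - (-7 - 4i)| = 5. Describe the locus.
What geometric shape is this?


|z - z0| = r is a circle with center z0 and radius r.
Center = (-7, -4), radius = 5

Circle with center (-7, -4) and radius 5


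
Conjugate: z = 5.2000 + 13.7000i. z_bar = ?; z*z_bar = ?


z_bar = 5.2000 - 13.7000i
z*z_bar = 5.2^2 + 13.7^2 = 27.04 + 187.69 = 214.73

z_bar = 5.2000 - 13.7000i, z*z_bar = 214.73


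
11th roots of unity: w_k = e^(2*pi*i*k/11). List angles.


The 11th roots of unity are cis(360k/11°) for k=0..10
Angle step = 360/11 = 32.7273°
Primitive root: cis(32.7273°)
Primitive root = 0.8413 + 0.5406i

11 roots at angles: 0°, 32.7273°, 65.4545°, 98.1818°, 130.9091°, 163.6364°, 196.3636°, 229.0909°, 261.8182°, 294.5455°, 327.2727°


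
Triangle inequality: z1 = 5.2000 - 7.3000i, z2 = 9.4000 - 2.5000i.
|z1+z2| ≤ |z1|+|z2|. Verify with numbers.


|z1| = sqrt(5.2^2 + (-7.3)^2) = sqrt(80.33) = 8.9627
|z2| = sqrt(9.4^2 + (-2.5)^2) = sqrt(94.61) = 9.7268
z1+z2 = 14.6000 - 9.8000i
|z1+z2| = sqrt(309.2) = 17.5841
|z1|+|z2| = 8.9627 + 9.7268 = 18.6895

|z1+z2| = 17.5841 ≤ |z1|+|z2| = 18.6895 (verified)


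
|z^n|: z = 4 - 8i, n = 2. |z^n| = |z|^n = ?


|z| = sqrt(16+64) = sqrt(80) = 8.9443
|z^2| = |z|^2 = (sqrt(80))^2 = 80

|z^2| = 80


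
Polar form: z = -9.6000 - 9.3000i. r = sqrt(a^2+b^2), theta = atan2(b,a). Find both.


r = sqrt(92.16+86.49) = sqrt(178.65) = 13.3660
theta = atan2(-9.3, -9.6) = -135.9094 degrees

r = 13.3660, theta = -135.9094 degrees


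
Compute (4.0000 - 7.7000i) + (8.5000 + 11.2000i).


Real: 4 + 8.5 = 12.5
Imag: -7.7 + 11.2 = 3.5

12.5000 + 3.5000i


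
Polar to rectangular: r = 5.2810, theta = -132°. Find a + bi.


a = 5.2810*cos(-132°) = 5.2810*(-0.66913) = -3.5337
b = 5.2810*sin(-132°) = 5.2810*(-0.74314) = -3.9245

-3.5337 - 3.9245i


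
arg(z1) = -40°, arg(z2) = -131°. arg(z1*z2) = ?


arg(z1*z2) = -40° - 131° = -171°
Normalized to (-180°, 180°]: -171°

-171°


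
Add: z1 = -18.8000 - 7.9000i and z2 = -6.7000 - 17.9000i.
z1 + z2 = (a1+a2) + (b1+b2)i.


Real: -18.8 - 6.7 = -25.5
Imag: -7.9 - 17.9 = -25.8

-25.5000 - 25.8000i


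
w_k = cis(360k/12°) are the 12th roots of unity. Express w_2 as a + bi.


Angle = 360*2/12 = 60°
a = cos(60°) = 0.5000
b = sin(60°) = 0.8660

0.5000 + 0.8660i


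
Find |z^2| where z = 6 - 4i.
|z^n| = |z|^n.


|z| = sqrt(36+16) = sqrt(52) = 7.2111
|z^2| = |z|^2 = (sqrt(52))^2 = 52

|z^2| = 52


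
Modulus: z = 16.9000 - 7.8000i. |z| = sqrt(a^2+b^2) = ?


|z| = sqrt(16.9^2 + (-7.8)^2) = sqrt(285.61 + 60.84) = sqrt(346.45) = 18.6132

|z| = 18.6132


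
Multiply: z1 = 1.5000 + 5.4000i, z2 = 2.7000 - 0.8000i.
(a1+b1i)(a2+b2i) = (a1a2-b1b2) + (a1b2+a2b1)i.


Real = 1.5*2.7 - 5.4*(-0.8) = 4.05 - (-4.32) = 8.37
Imag = 1.5*(-0.8) + 2.7*5.4 = -1.2 + 14.58 = 13.38

8.3700 + 13.3800i


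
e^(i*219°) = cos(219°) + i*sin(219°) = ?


cos(219°) = -0.7771
sin(219°) = -0.6293

e^(i*219°) = -0.7771 - 0.6293i


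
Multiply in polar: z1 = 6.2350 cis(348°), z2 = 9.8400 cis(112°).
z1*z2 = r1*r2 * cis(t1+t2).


r = 6.2350 * 9.8400 = 61.3524
theta = 348° + 112° = 460° = 100° (mod 360)

61.3524 cis(100°)


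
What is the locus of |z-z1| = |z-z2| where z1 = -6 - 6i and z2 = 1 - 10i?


Equal distances means the locus is the perpendicular bisector of z1 and z2.
Midpoint = ((-6+1)/2, (-6+(-10))/2) = (-2.5000, -8.0000)

Perpendicular bisector through (-2.5000, -8.0000)


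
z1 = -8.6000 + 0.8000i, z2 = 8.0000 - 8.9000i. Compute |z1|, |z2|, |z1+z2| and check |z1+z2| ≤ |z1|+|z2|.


|z1| = sqrt((-8.6)^2 + 0.8^2) = sqrt(74.6) = 8.6371
|z2| = sqrt(8^2 + (-8.9)^2) = sqrt(143.21) = 11.9670
z1+z2 = -0.6000 - 8.1000i
|z1+z2| = sqrt(65.97) = 8.1222
|z1|+|z2| = 8.6371 + 11.9670 = 20.6041

|z1+z2| = 8.1222 ≤ |z1|+|z2| = 20.6041 (verified)


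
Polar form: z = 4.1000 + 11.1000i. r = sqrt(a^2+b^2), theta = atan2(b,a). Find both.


r = sqrt(16.81+123.21) = sqrt(140.02) = 11.8330
theta = atan2(11.1, 4.1) = 69.7273 degrees

r = 11.8330, theta = 69.7273 degrees


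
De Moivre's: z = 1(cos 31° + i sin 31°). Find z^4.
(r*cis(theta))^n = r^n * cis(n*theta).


r^4 = 1^4 = 1
n*theta = 4*31° = 124° = 124° (mod 360)
a = 1*cos(124°) = -0.5592
b = 1*sin(124°) = 0.8290

1 cis(124°) = -0.5592 + 0.8290i


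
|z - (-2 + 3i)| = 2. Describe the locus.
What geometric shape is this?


|z - z0| = r is a circle with center z0 and radius r.
Center = (-2, 3), radius = 2

Circle with center (-2, 3) and radius 2


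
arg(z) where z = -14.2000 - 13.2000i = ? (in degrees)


Re = -14.2, Im = -13.2
arg = atan2(-13.2, -14.2) = -137.0902 degrees

arg(z) = -137.0902 degrees


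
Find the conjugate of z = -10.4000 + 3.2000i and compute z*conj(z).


z_bar = -10.4000 - 3.2000i
z*z_bar = (-10.4)^2 + 3.2^2 = 108.16 + 10.24 = 118.4

z_bar = -10.4000 - 3.2000i, z*z_bar = 118.4


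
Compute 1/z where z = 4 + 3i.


|z|^2 = 16+9 = 25
1/z = (4 - 3i)/25

1/z = 0.1600 - 0.1200i


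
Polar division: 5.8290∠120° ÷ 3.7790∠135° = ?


r = 5.8290 / 3.7790 = 1.5425
theta = 120° - 135° = -15° = 345° (mod 360)

1.5425 cis(345°)


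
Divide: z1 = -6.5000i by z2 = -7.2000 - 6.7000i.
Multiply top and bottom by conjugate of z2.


Conjugate of z2 = -7.2000 + 6.7000i
Numerator: (-6.5000i)(-7.2000 + 6.7000i) = 43.5500 + 46.8000i
Denominator: (-7.2)^2 + (-6.7)^2 = 96.73
Result = (43.5500 + 46.8000i)/96.73

0.4502 + 0.4838i


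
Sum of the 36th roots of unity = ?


The sum of all 36th roots of unity is 0.
Geometric series: (1 - w^36)/(1 - w) = (1-1)/(1-w) = 0 since w^36 = 1, w ≠ 1.
Alternatively: coefficient of z^35 in z^36 - 1 is 0.

0


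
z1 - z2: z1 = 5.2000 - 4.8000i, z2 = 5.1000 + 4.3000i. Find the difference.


Real: 5.2 - 5.1 = 0.1
Imag: -4.8 - 4.3 = -9.1

0.1000 - 9.1000i


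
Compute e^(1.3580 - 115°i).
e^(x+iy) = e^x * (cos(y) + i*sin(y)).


e^1.3580 = 3.8884
cos(-115°) = -0.42262
sin(-115°) = -0.9063
Real = 3.8884*(-0.42262) = -1.6433
Imag = 3.8884*(-0.9063) = -3.5241

-1.6433 - 3.5241i


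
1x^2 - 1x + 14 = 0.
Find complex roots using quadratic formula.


disc = (-1)^2 - 4*1*14 = 1 - 56 = -55
sqrt(|disc|) = sqrt(55) = 7.4162
Real part = 1/(2*1) = 0.5000
Imag part = 7.4162/(2*1) = 3.7081

0.5000 ± 3.7081i


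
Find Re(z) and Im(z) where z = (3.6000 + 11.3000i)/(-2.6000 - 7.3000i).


Multiply by conjugate: (3.6000 + 11.3000i)(-2.6000 + 7.3000i) / ((-2.6)^2 + (-7.3)^2)
Numerator real = 3.6*(-2.6) + 11.3*(-7.3) = -91.85
Numerator imag = 11.3*(-2.6) - 3.6*(-7.3) = -3.1
Denominator = 60.05
Re(z) = -91.85/60.05 = -1.5296
Im(z) = -3.1/60.05 = -0.0516

Re(z) = -1.5296, Im(z) = -0.0516


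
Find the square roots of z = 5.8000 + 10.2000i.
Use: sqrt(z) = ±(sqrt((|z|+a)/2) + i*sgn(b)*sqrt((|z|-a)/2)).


|z| = sqrt(33.64+104.04) = 11.7337
sqrt((|z|+a)/2) = sqrt((11.7337+5.8)/2) = sqrt(8.7669) = 2.9609
sqrt((|z|-a)/2) = sqrt((11.7337-5.8)/2) = sqrt(2.9669) = 1.7225

±(2.9609 + 1.7225i) i.e. 2.9609 + 1.7225i and -2.9609 - 1.7225i


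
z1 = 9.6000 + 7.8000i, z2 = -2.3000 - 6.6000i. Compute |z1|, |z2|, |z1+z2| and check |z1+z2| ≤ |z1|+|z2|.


|z1| = sqrt(9.6^2 + 7.8^2) = sqrt(153) = 12.3693
|z2| = sqrt((-2.3)^2 + (-6.6)^2) = sqrt(48.85) = 6.9893
z1+z2 = 7.3000 + 1.2000i
|z1+z2| = sqrt(54.73) = 7.3980
|z1|+|z2| = 12.3693 + 6.9893 = 19.3586

|z1+z2| = 7.3980 ≤ |z1|+|z2| = 19.3586 (verified)


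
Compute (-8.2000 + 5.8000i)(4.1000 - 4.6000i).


Real = -8.2*4.1 - 5.8*(-4.6) = -33.62 - (-26.68) = -6.94
Imag = -8.2*(-4.6) + 4.1*5.8 = 37.72 + 23.78 = 61.5

-6.9400 + 61.5000i


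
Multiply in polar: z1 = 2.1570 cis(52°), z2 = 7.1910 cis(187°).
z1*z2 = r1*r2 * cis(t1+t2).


r = 2.1570 * 7.1910 = 15.5110
theta = 52° + 187° = 239° = 239° (mod 360)

15.5110 cis(239°)


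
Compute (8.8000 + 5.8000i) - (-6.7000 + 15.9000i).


Real: 8.8 + 6.7 = 15.5
Imag: 5.8 - 15.9 = -10.1

15.5000 - 10.1000i


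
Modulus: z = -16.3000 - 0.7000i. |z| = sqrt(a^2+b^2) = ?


|z| = sqrt((-16.3)^2 + (-0.7)^2) = sqrt(265.69 + 0.49) = sqrt(266.18) = 16.3150

|z| = 16.3150


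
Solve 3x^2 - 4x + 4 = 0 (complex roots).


disc = (-4)^2 - 4*3*4 = 16 - 48 = -32
sqrt(|disc|) = sqrt(32) = 5.6569
Real part = 4/(2*3) = 0.6667
Imag part = 5.6569/(2*3) = 0.9428

0.6667 ± 0.9428i


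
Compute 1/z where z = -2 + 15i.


|z|^2 = 4+225 = 229
1/z = (-2 - 15i)/229

1/z = -0.0087 - 0.0655i


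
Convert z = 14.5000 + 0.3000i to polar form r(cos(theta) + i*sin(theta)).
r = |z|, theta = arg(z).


r = sqrt(210.25+0.09) = sqrt(210.34) = 14.5031
theta = atan2(0.3, 14.5) = 1.1853 degrees

r = 14.5031, theta = 1.1853 degrees


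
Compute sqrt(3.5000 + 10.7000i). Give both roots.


|z| = sqrt(12.25+114.49) = 11.2579
sqrt((|z|+a)/2) = sqrt((11.2579+3.5)/2) = sqrt(7.3789) = 2.7164
sqrt((|z|-a)/2) = sqrt((11.2579-3.5)/2) = sqrt(3.8789) = 1.9695

±(2.7164 + 1.9695i) i.e. 2.7164 + 1.9695i and -2.7164 - 1.9695i


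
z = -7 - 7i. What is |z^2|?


|z| = sqrt(49+49) = sqrt(98) = 9.8995
|z^2| = |z|^2 = (sqrt(98))^2 = 98

|z^2| = 98


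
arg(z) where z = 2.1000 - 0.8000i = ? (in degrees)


Re = 2.1, Im = -0.8
arg = atan2(-0.8, 2.1) = -20.8545 degrees

arg(z) = -20.8545 degrees


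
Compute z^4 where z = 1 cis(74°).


r^4 = 1^4 = 1
n*theta = 4*74° = 296° = 296° (mod 360)
a = 1*cos(296°) = 0.4384
b = 1*sin(296°) = -0.8988

1 cis(296°) = 0.4384 - 0.8988i


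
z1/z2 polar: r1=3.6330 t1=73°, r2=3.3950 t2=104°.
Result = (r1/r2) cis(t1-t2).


r = 3.6330 / 3.3950 = 1.0701
theta = 73° - 104° = -31° = 329° (mod 360)

1.0701 cis(329°)


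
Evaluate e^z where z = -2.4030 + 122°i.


e^-2.4030 = 0.0904
cos(122°) = -0.5299
sin(122°) = 0.848
Real = 0.0904*(-0.5299) = -0.0479
Imag = 0.0904*0.848 = 0.0767

-0.0479 + 0.0767i


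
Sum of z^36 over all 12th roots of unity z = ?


The roots are w_k = w^k with w = e^(2*pi*i/12), and (w^k)^36 = (w^36)^k.
So S = 1 + u + u^2 + ... + u^(11) with u = w^36.
36 = 3*12 + 0, so 36 is a multiple of 12 and u = (w^12)^3 = 1.
Every one of the 12 terms equals 1: S = 12

S = 12


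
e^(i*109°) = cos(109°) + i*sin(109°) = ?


cos(109°) = -0.3256
sin(109°) = 0.9455

e^(i*109°) = -0.3256 + 0.9455i


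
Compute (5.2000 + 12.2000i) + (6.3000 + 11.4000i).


Real: 5.2 + 6.3 = 11.5
Imag: 12.2 + 11.4 = 23.6

11.5000 + 23.6000i


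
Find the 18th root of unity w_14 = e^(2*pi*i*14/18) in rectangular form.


Angle = 360*14/18 = 280°
a = cos(280°) = 0.1736
b = sin(280°) = -0.9848

0.1736 - 0.9848i


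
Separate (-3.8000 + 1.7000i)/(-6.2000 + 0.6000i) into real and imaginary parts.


Multiply by conjugate: (-3.8000 + 1.7000i)(-6.2000 - 0.6000i) / ((-6.2)^2 + 0.6^2)
Numerator real = -3.8*(-6.2) + 1.7*0.6 = 24.58
Numerator imag = 1.7*(-6.2) - (-3.8)*0.6 = -8.26
Denominator = 38.8
Re(z) = 24.58/38.8 = 0.6335
Im(z) = -8.26/38.8 = -0.2129

Re(z) = 0.6335, Im(z) = -0.2129


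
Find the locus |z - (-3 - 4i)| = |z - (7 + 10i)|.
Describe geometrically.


Equal distances means the locus is the perpendicular bisector of z1 and z2.
Midpoint = ((-3+7)/2, (-4+10)/2) = (2.0000, 3.0000)

Perpendicular bisector through (2.0000, 3.0000)


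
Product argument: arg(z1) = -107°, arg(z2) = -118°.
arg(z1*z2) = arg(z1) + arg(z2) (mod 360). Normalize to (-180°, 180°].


arg(z1*z2) = -107° - 118° = -225°
Normalized to (-180°, 180°]: 135°

135°


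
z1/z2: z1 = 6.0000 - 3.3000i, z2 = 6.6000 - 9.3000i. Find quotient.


Conjugate of z2 = 6.6000 + 9.3000i
Numerator: (6.0000 - 3.3000i)(6.6000 + 9.3000i) = 70.2900 + 34.0200i
Denominator: 6.6^2 + (-9.3)^2 = 130.05
Result = (70.2900 + 34.0200i)/130.05

0.5405 + 0.2616i


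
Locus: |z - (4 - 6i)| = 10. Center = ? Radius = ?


|z - z0| = r is a circle with center z0 and radius r.
Center = (4, -6), radius = 10

Circle with center (4, -6) and radius 10


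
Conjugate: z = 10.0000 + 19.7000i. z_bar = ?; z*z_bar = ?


z_bar = 10.0000 - 19.7000i
z*z_bar = 10^2 + 19.7^2 = 100 + 388.09 = 488.09

z_bar = 10.0000 - 19.7000i, z*z_bar = 488.09


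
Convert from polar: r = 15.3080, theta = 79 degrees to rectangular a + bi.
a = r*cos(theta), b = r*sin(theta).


a = 15.3080*cos(79°) = 15.3080*0.19081 = 2.9209
b = 15.3080*sin(79°) = 15.3080*0.981627 = 15.0267

2.9209 + 15.0267i


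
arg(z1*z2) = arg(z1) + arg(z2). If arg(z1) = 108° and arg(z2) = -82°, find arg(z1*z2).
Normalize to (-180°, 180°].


arg(z1*z2) = 108° - 82° = 26°
Normalized to (-180°, 180°]: 26°

26°


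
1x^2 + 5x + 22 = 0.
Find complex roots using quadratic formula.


disc = 5^2 - 4*1*22 = 25 - 88 = -63
sqrt(|disc|) = sqrt(63) = 7.9373
Real part = -5/(2*1) = -2.5000
Imag part = 7.9373/(2*1) = 3.9686

-2.5000 ± 3.9686i


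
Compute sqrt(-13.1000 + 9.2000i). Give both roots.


|z| = sqrt(171.61+84.64) = 16.0078
sqrt((|z|+a)/2) = sqrt((16.0078+(-13.1))/2) = sqrt(1.4539) = 1.2058
sqrt((|z|-a)/2) = sqrt((16.0078-(-13.1))/2) = sqrt(14.5539) = 3.8150

±(1.2058 + 3.8150i) i.e. 1.2058 + 3.8150i and -1.2058 - 3.8150i


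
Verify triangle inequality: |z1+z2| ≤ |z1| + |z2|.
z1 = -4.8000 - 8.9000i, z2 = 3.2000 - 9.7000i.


|z1| = sqrt((-4.8)^2 + (-8.9)^2) = sqrt(102.25) = 10.1119
|z2| = sqrt(3.2^2 + (-9.7)^2) = sqrt(104.33) = 10.2142
z1+z2 = -1.6000 - 18.6000i
|z1+z2| = sqrt(348.52) = 18.6687
|z1|+|z2| = 10.1119 + 10.2142 = 20.3261

|z1+z2| = 18.6687 ≤ |z1|+|z2| = 20.3261 (verified)


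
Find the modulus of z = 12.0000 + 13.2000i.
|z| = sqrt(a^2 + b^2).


|z| = sqrt(12^2 + 13.2^2) = sqrt(144 + 174.24) = sqrt(318.24) = 17.8393

|z| = 17.8393


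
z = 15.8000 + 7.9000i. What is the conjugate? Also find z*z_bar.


z_bar = 15.8000 - 7.9000i
z*z_bar = 15.8^2 + 7.9^2 = 249.64 + 62.41 = 312.05

z_bar = 15.8000 - 7.9000i, z*z_bar = 312.05


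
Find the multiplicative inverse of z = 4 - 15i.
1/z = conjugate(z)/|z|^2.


|z|^2 = 16+225 = 241
1/z = (4 + 15i)/241

1/z = 0.0166 + 0.0622i


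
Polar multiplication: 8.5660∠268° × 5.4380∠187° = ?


r = 8.5660 * 5.4380 = 46.5819
theta = 268° + 187° = 455° = 95° (mod 360)

46.5819 cis(95°)


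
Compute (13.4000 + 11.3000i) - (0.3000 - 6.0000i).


Real: 13.4 - 0.3 = 13.1
Imag: 11.3 + 6 = 17.3

13.1000 + 17.3000i


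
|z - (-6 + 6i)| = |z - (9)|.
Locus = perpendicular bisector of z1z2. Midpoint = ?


Equal distances means the locus is the perpendicular bisector of z1 and z2.
Midpoint = ((-6+9)/2, (6+0)/2) = (1.5000, 3.0000)

Perpendicular bisector through (1.5000, 3.0000)


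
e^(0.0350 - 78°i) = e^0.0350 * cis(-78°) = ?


e^0.0350 = 1.0356
cos(-78°) = 0.2079
sin(-78°) = -0.97815
Real = 1.0356*0.2079 = 0.2153
Imag = 1.0356*(-0.97815) = -1.0130

0.2153 - 1.0130i


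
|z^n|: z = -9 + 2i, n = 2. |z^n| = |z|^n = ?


|z| = sqrt(81+4) = sqrt(85) = 9.2195
|z^2| = |z|^2 = (sqrt(85))^2 = 85

|z^2| = 85


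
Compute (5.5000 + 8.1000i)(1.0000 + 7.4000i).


Real = 5.5*1 - 8.1*7.4 = 5.5 - 59.94 = -54.44
Imag = 5.5*7.4 + 1*8.1 = 40.7 + 8.1 = 48.8

-54.4400 + 48.8000i


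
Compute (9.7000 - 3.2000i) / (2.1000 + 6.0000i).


Conjugate of z2 = 2.1000 - 6.0000i
Numerator: (9.7000 - 3.2000i)(2.1000 - 6.0000i) = 1.1700 - 64.9200i
Denominator: 2.1^2 + 6^2 = 40.41
Result = (1.1700 - 64.9200i)/40.41

0.0290 - 1.6065i


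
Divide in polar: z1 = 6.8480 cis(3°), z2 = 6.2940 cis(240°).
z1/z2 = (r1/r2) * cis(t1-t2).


r = 6.8480 / 6.2940 = 1.0880
theta = 3° - 240° = -237° = 123° (mod 360)

1.0880 cis(123°)


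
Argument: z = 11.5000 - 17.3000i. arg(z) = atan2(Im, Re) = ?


Re = 11.5, Im = -17.3
arg = atan2(-17.3, 11.5) = -56.3864 degrees

arg(z) = -56.3864 degrees


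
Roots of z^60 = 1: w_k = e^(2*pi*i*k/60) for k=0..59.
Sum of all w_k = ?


The sum of all 60th roots of unity is 0.
Geometric series: (1 - w^60)/(1 - w) = (1-1)/(1-w) = 0 since w^60 = 1, w ≠ 1.
Alternatively: coefficient of z^59 in z^60 - 1 is 0.

0


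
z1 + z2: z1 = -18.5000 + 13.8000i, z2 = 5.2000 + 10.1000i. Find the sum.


Real: -18.5 + 5.2 = -13.3
Imag: 13.8 + 10.1 = 23.9

-13.3000 + 23.9000i


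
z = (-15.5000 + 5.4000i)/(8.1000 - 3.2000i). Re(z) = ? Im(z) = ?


Multiply by conjugate: (-15.5000 + 5.4000i)(8.1000 + 3.2000i) / (8.1^2 + (-3.2)^2)
Numerator real = -15.5*8.1 + 5.4*(-3.2) = -142.83
Numerator imag = 5.4*8.1 - (-15.5)*(-3.2) = -5.86
Denominator = 75.85
Re(z) = -142.83/75.85 = -1.8831
Im(z) = -5.86/75.85 = -0.0773

Re(z) = -1.8831, Im(z) = -0.0773


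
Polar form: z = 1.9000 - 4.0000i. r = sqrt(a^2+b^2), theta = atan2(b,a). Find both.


r = sqrt(3.61+16) = sqrt(19.61) = 4.4283
theta = atan2(-4, 1.9) = -64.5923 degrees

r = 4.4283, theta = -64.5923 degrees


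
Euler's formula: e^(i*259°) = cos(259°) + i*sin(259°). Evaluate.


cos(259°) = -0.1908
sin(259°) = -0.9816

e^(i*259°) = -0.1908 - 0.9816i


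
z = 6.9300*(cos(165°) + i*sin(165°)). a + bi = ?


a = 6.9300*cos(165°) = 6.9300*(-0.96593) = -6.6939
b = 6.9300*sin(165°) = 6.9300*0.25882 = 1.7936

-6.6939 + 1.7936i


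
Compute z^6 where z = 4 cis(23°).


r^6 = 4^6 = 4096
n*theta = 6*23° = 138° = 138° (mod 360)
a = 4096*cos(138°) = -3043.9212
b = 4096*sin(138°) = 2740.7590

4096 cis(138°) = -3043.9212 + 2740.7590i


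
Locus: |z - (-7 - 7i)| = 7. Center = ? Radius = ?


|z - z0| = r is a circle with center z0 and radius r.
Center = (-7, -7), radius = 7

Circle with center (-7, -7) and radius 7


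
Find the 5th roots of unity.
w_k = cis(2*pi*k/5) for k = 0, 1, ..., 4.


The 5th roots of unity are cis(360k/5°) for k=0..4
Angle step = 360/5 = 72°
Primitive root: cis(72°)
Primitive root = 0.3090 + 0.9511i

5 roots at angles: 0°, 72°, 144°, 216°, 288°


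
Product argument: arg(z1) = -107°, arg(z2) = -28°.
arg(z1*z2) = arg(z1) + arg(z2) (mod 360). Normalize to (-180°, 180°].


arg(z1*z2) = -107° - 28° = -135°
Normalized to (-180°, 180°]: -135°

-135°


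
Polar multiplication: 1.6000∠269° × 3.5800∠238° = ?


r = 1.6000 * 3.5800 = 5.7280
theta = 269° + 238° = 507° = 147° (mod 360)

5.7280 cis(147°)


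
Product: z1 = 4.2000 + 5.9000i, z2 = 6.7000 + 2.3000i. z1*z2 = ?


Real = 4.2*6.7 - 5.9*2.3 = 28.14 - 13.57 = 14.57
Imag = 4.2*2.3 + 6.7*5.9 = 9.66 + 39.53 = 49.19

14.5700 + 49.1900i


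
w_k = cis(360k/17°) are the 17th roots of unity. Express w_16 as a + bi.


Angle = 360*16/17 = 338.8235°
a = cos(338.8235°) = 0.9325
b = sin(338.8235°) = -0.3612

0.9325 - 0.3612i


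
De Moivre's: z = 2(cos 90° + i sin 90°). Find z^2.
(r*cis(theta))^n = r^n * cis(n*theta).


r^2 = 2^2 = 4
n*theta = 2*90° = 180° = 180° (mod 360)
a = 4*cos(180°) = -4.0000
b = 4*sin(180°) = 0

4 cis(180°) = -4.0000 + 0i


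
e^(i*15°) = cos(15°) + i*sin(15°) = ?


cos(15°) = 0.9659
sin(15°) = 0.2588

e^(i*15°) = 0.9659 + 0.2588i


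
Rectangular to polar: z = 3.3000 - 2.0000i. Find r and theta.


r = sqrt(10.89+4) = sqrt(14.89) = 3.8588
theta = atan2(-2, 3.3) = -31.2184 degrees

r = 3.8588, theta = -31.2184 degrees


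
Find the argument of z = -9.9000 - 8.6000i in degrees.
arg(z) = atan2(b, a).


Re = -9.9, Im = -8.6
arg = atan2(-8.6, -9.9) = -139.0196 degrees

arg(z) = -139.0196 degrees


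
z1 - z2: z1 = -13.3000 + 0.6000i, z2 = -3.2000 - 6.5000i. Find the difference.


Real: -13.3 + 3.2 = -10.1
Imag: 0.6 + 6.5 = 7.1

-10.1000 + 7.1000i


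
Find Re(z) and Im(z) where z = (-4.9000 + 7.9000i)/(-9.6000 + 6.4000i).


Multiply by conjugate: (-4.9000 + 7.9000i)(-9.6000 - 6.4000i) / ((-9.6)^2 + 6.4^2)
Numerator real = -4.9*(-9.6) + 7.9*6.4 = 97.6
Numerator imag = 7.9*(-9.6) - (-4.9)*6.4 = -44.48
Denominator = 133.12
Re(z) = 97.6/133.12 = 0.7332
Im(z) = -44.48/133.12 = -0.3341

Re(z) = 0.7332, Im(z) = -0.3341


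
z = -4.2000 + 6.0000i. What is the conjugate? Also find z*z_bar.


z_bar = -4.2000 - 6.0000i
z*z_bar = (-4.2)^2 + 6^2 = 17.64 + 36 = 53.64

z_bar = -4.2000 - 6.0000i, z*z_bar = 53.64


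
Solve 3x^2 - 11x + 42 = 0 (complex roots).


disc = (-11)^2 - 4*3*42 = 121 - 504 = -383
sqrt(|disc|) = sqrt(383) = 19.5704
Real part = 11/(2*3) = 1.8333
Imag part = 19.5704/(2*3) = 3.2617

1.8333 ± 3.2617i


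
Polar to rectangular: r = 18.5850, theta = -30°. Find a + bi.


a = 18.5850*cos(-30°) = 18.5850*0.866025 = 16.0951
b = 18.5850*sin(-30°) = 18.5850*(-0.5) = -9.2925

16.0951 - 9.2925i


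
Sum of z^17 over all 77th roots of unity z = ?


The roots are w_k = w^k with w = e^(2*pi*i/77), and (w^k)^17 = (w^17)^k.
So S = 1 + u + u^2 + ... + u^(76) with u = w^17.
17 = 0*77 + 17, so 17 is not a multiple of 77: u = w^17 ≠ 1 (w is a primitive 77th root), while u^77 = (w^77)^17 = 1.
Geometric series: S = (1 - u^77)/(1 - u) = (1 - 1)/(1 - u) = 0

S = 0


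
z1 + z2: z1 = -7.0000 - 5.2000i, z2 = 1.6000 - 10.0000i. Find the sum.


Real: -7 + 1.6 = -5.4
Imag: -5.2 - 10 = -15.2

-5.4000 - 15.2000i


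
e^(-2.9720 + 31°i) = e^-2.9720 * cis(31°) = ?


e^-2.9720 = 0.0512
cos(31°) = 0.8572
sin(31°) = 0.515
Real = 0.0512*0.8572 = 0.0439
Imag = 0.0512*0.515 = 0.0264

0.0439 + 0.0264i
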